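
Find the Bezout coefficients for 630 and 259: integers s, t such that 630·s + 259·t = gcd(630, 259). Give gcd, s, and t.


Euclidean algorithm on (630, 259) — divide until remainder is 0:
  630 = 2 · 259 + 112
  259 = 2 · 112 + 35
  112 = 3 · 35 + 7
  35 = 5 · 7 + 0
gcd(630, 259) = 7.
Track Bezout coefficients alongside the remainders: start with r₀ = 630 = a·1 + b·0 (s = 1, t = 0) and r₁ = 259 = a·0 + b·1 (s = 0, t = 1); each new remainder r_{k+1} = r_{k-1} − q_k·r_k inherits s_{k+1} = s_{k-1} − q_k·s_k, t_{k+1} = t_{k-1} − q_k·t_k, so r_k = a·s_k + b·t_k at every step:
  q = 2: r = 112, s = 1 − 2·0 = 1, t = 0 − 2·1 = -2  (check: 630·1 + 259·(-2) = 112)
  q = 2: r = 35, s = 0 − 2·1 = -2, t = 1 − 2·(-2) = 5  (check: 630·(-2) + 259·5 = 35)
  q = 3: r = 7, s = 1 − 3·(-2) = 7, t = -2 − 3·5 = -17  (check: 630·7 + 259·(-17) = 7)
The row with r = 7 (the gcd) gives the Bezout coefficients s = 7, t = -17.
Result: 630 · (7) + 259 · (-17) = 7.

gcd(630, 259) = 7; s = 7, t = -17 (check: 630·7 + 259·(-17) = 7).


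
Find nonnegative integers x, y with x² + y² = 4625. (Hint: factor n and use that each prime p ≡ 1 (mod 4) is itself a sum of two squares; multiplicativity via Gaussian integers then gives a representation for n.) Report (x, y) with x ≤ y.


Step 1: Factor n = 4625 = 5^3 · 37.
Step 2: Check the mod-4 condition on each prime factor: 5 ≡ 1 (mod 4), exponent 3; 37 ≡ 1 (mod 4), exponent 1.
All primes ≡ 3 (mod 4) appear to even exponent (or don't appear), so by the two-squares theorem n IS expressible as a sum of two squares.
Step 3: Build a representation. Group n = k² · m with k = 5 and m = 5 · 37 = 185 (a product of primes ≡ 1 (mod 4)); a representation of m scales to one of n via (k·x)² + (k·y)² = k²(x² + y²). Each prime p ≡ 1 (mod 4) is itself a sum of two squares; find a² by testing p − a² for a perfect square:
  5: 5 − 1² = 4 = 2² ⇒ 5 = 1² + 2².
  37: 37 − 1² = 36 = 6² ⇒ 37 = 1² + 6².
  Combine using the Brahmagupta–Fibonacci identity (a² + b²)(c² + d²) = (ac − bd)² + (ad + bc)² = (ac + bd)² + (ad − bc)²:
  5 · 37 = 185: from (1² + 2²)(1² + 6²), take (1·1 − 2·6, 1·6 + 2·1) = (1 − 12, 6 + 2) = (-11, 8); dropping signs (only squares matter) gives (11, 8); check 11² + 8² = 121 + 64 = 185 ✓.
  Scale by k = 5: (5·11, 5·8) = (55, 40).
Step 4: Order so x ≤ y and verify: 40² + 55² = 1600 + 3025 = 4625 = n. ✓

n = 4625 = 40² + 55² (one valid representation with x ≤ y).


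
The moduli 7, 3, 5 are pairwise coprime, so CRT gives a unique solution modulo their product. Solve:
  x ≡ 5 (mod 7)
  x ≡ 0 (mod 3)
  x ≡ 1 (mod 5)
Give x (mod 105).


Moduli 7, 3, 5 are pairwise coprime; by CRT there is a unique solution modulo M = 7 · 3 · 5 = 105.
Solve pairwise, accumulating the modulus:
  Start with x ≡ 5 (mod 7).
  Combine with x ≡ 0 (mod 3): since gcd(7, 3) = 1, we get a unique residue mod 21.
    Write x = 5 + 7·t and substitute into x ≡ 0 (mod 3): 7·t ≡ 0 − 5 = -5 (mod 3).
    Reduce coefficients mod 3: 1·t ≡ 1 (mod 3).
    So t ≡ 1 (mod 3).
    Then x = 5 + 7·1 = 12, valid modulo lcm(7, 3) = 21: x ≡ 12 (mod 21).
  Combine with x ≡ 1 (mod 5): since gcd(21, 5) = 1, we get a unique residue mod 105.
    Write x = 12 + 21·t and substitute into x ≡ 1 (mod 5): 21·t ≡ 1 − 12 = -11 (mod 5).
    Reduce coefficients mod 5: 1·t ≡ 4 (mod 5).
    So t ≡ 4 (mod 5).
    Then x = 12 + 21·4 = 96, valid modulo lcm(21, 5) = 105: x ≡ 96 (mod 105).
Verify: 96 mod 7 = 5 ✓, 96 mod 3 = 0 ✓, 96 mod 5 = 1 ✓.

x ≡ 96 (mod 105).


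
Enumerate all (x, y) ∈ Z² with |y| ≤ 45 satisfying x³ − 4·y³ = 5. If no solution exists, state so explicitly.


The equation is x³ - 4y³ = 5. For fixed y, x³ = 4·y³ + 5, so a solution requires the RHS to be a perfect cube.
Strategy: iterate y from -45 to 45, compute RHS = 4·y³ + 5, and check whether it is a (positive or negative) perfect cube.
Check small values of y:
  y = 0: RHS = 5 is not a perfect cube.
  y = 1: RHS = 9 is not a perfect cube.
  y = -1: RHS = 1 = (1)³ ⇒ x = 1 works.
  y = 2: RHS = 37 is not a perfect cube.
  y = -2: RHS = -27 = (-3)³ ⇒ x = -3 works.
  y = 3: RHS = 113 is not a perfect cube.
  y = -3: RHS = -103 is not a perfect cube.
Continuing the search up to |y| = 45 finds no further solutions beyond those listed.
Collected solutions: (1, -1), (-3, -2).

Solutions (with |y| ≤ 45): (1, -1), (-3, -2).


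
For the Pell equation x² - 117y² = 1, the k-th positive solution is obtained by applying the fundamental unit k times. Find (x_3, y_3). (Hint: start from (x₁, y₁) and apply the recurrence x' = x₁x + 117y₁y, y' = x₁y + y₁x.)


Step 1: Find the fundamental solution (x₁, y₁) of x² - 117y² = 1.
  Expand √117 as a continued fraction. a₀ = ⌊√117⌋ = 10; iterate m_{k+1} = d_k·a_k − m_k, d_{k+1} = (117 − m_{k+1}²)/d_k, a_{k+1} = ⌊(a₀ + m_{k+1})/d_{k+1}⌋ (starting m₀ = 0, d₀ = 1), with convergents p_k = a_k·p_{k-1} + p_{k-2}, q_k = a_k·q_{k-1} + q_{k-2} (p₋₁ = 1, q₋₁ = 0):
  k = 0: a₀ = 10; p₀/q₀ = 10/1; p₀² − 117·q₀² = 100 − 117 = -17.
  k = 1: m = 10, d = 17, a = ⌊(10 + 10)/17⌋ = 1; p/q = (1·10 + 1)/(1·1 + 0) = 11/1; p² − 117·q² = 121 − 117 = 4.
  k = 2: m = 7, d = 4, a = ⌊(10 + 7)/4⌋ = 4; p/q = (4·11 + 10)/(4·1 + 1) = 54/5; p² − 117·q² = 2916 − 2925 = -9.
  k = 3: m = 9, d = 9, a = ⌊(10 + 9)/9⌋ = 2; p/q = (2·54 + 11)/(2·5 + 1) = 119/11; p² − 117·q² = 14161 − 14157 = 4.
  k = 4: m = 9, d = 4, a = ⌊(10 + 9)/4⌋ = 4; p/q = (4·119 + 54)/(4·11 + 5) = 530/49; p² − 117·q² = 280900 − 280917 = -17.
  k = 5: m = 7, d = 17, a = ⌊(10 + 7)/17⌋ = 1; p/q = (1·530 + 119)/(1·49 + 11) = 649/60; p² − 117·q² = 421201 − 421200 = 1.
  The first convergent with p² − 117·q² = 1 gives the fundamental solution (x₁, y₁) = (649, 60).
Step 2: Apply the recurrence (x_{n+1}, y_{n+1}) = (x₁x_n + 117y₁y_n, x₁y_n + y₁x_n) repeatedly.
  From (x_1, y_1) = (649, 60): x_2 = 649·649 + 117·60·60 = 842401; y_2 = 649·60 + 60·649 = 77880.
  From (x_2, y_2) = (842401, 77880): x_3 = 649·842401 + 117·60·77880 = 1093435849; y_3 = 649·77880 + 60·842401 = 101088180.
Step 3: Verify x_3² - 117·y_3² = 1195601955878350801 - 1195601955878350800 = 1 (should be 1). ✓

(x_1, y_1) = (649, 60); (x_3, y_3) = (1093435849, 101088180).


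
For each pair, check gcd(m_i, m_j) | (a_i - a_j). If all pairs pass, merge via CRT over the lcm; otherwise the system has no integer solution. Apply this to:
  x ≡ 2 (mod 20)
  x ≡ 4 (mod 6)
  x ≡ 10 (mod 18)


Moduli 20, 6, 18 are not pairwise coprime, so CRT works modulo lcm(m_i) when all pairwise compatibility conditions hold.
Pairwise compatibility: gcd(m_i, m_j) must divide a_i - a_j for every pair.
Merge one congruence at a time:
  Start: x ≡ 2 (mod 20).
  Combine with x ≡ 4 (mod 6): gcd(20, 6) = 2; 4 - 2 = 2, which IS divisible by 2, so compatible.
    Write x = 2 + 20·t and substitute into x ≡ 4 (mod 6): 20·t ≡ 4 − 2 = 2 (mod 6).
    Divide the congruence (and modulus) by g = 2: 10·t ≡ 1 (mod 3).
    Reduce coefficients mod 3: 1·t ≡ 1 (mod 3).
    So t ≡ 1 (mod 3).
    Then x = 2 + 20·1 = 22, valid modulo lcm(20, 6) = 60: x ≡ 22 (mod 60).
  Combine with x ≡ 10 (mod 18): gcd(60, 18) = 6; 10 - 22 = -12, which IS divisible by 6, so compatible.
    Write x = 22 + 60·t and substitute into x ≡ 10 (mod 18): 60·t ≡ 10 − 22 = -12 (mod 18).
    Divide the congruence (and modulus) by g = 6: 10·t ≡ -2 (mod 3).
    Reduce coefficients mod 3: 1·t ≡ 1 (mod 3).
    So t ≡ 1 (mod 3).
    Then x = 22 + 60·1 = 82, valid modulo lcm(60, 18) = 180: x ≡ 82 (mod 180).
Verify: 82 mod 20 = 2, 82 mod 6 = 4, 82 mod 18 = 10.

x ≡ 82 (mod 180).


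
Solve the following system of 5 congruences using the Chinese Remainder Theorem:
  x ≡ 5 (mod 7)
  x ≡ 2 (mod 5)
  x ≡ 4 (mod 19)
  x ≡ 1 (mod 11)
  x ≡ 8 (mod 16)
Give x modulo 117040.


Product of moduli M = 7 · 5 · 19 · 11 · 16 = 117040.
Merge one congruence at a time:
  Start: x ≡ 5 (mod 7).
  Combine with x ≡ 2 (mod 5); new modulus lcm = 35.
    Write x = 5 + 7·t and substitute into x ≡ 2 (mod 5): 7·t ≡ 2 − 5 = -3 (mod 5).
    Reduce coefficients mod 5: 2·t ≡ 2 (mod 5).
    The inverse of 2 mod 5 is 3 (since 2·3 = 6 = 1·5 + 1), so t ≡ 3·2 = 6 ≡ 1 (mod 5).
    Then x = 5 + 7·1 = 12, valid modulo lcm(7, 5) = 35: x ≡ 12 (mod 35).
  Combine with x ≡ 4 (mod 19); new modulus lcm = 665.
    Write x = 12 + 35·t and substitute into x ≡ 4 (mod 19): 35·t ≡ 4 − 12 = -8 (mod 19).
    Reduce coefficients mod 19: 16·t ≡ 11 (mod 19).
    The inverse of 16 mod 19 is 6 (since 16·6 = 96 = 5·19 + 1), so t ≡ 6·11 = 66 ≡ 9 (mod 19).
    Then x = 12 + 35·9 = 327, valid modulo lcm(35, 19) = 665: x ≡ 327 (mod 665).
  Combine with x ≡ 1 (mod 11); new modulus lcm = 7315.
    Write x = 327 + 665·t and substitute into x ≡ 1 (mod 11): 665·t ≡ 1 − 327 = -326 (mod 11).
    Reduce coefficients mod 11: 5·t ≡ 4 (mod 11).
    The inverse of 5 mod 11 is 9 (since 5·9 = 45 = 4·11 + 1), so t ≡ 9·4 = 36 ≡ 3 (mod 11).
    Then x = 327 + 665·3 = 2322, valid modulo lcm(665, 11) = 7315: x ≡ 2322 (mod 7315).
  Combine with x ≡ 8 (mod 16); new modulus lcm = 117040.
    Write x = 2322 + 7315·t and substitute into x ≡ 8 (mod 16): 7315·t ≡ 8 − 2322 = -2314 (mod 16).
    Reduce coefficients mod 16: 3·t ≡ 6 (mod 16).
    The inverse of 3 mod 16 is 11 (since 3·11 = 33 = 2·16 + 1), so t ≡ 11·6 = 66 ≡ 2 (mod 16).
    Then x = 2322 + 7315·2 = 16952, valid modulo lcm(7315, 16) = 117040: x ≡ 16952 (mod 117040).
Verify against each original: 16952 mod 7 = 5, 16952 mod 5 = 2, 16952 mod 19 = 4, 16952 mod 11 = 1, 16952 mod 16 = 8.

x ≡ 16952 (mod 117040).


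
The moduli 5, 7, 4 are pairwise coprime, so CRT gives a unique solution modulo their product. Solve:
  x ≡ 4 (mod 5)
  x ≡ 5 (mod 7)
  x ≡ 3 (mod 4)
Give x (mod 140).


Moduli 5, 7, 4 are pairwise coprime; by CRT there is a unique solution modulo M = 5 · 7 · 4 = 140.
Solve pairwise, accumulating the modulus:
  Start with x ≡ 4 (mod 5).
  Combine with x ≡ 5 (mod 7): since gcd(5, 7) = 1, we get a unique residue mod 35.
    Write x = 4 + 5·t and substitute into x ≡ 5 (mod 7): 5·t ≡ 5 − 4 = 1 (mod 7).
    The inverse of 5 mod 7 is 3 (since 5·3 = 15 = 2·7 + 1), so t ≡ 3·1 = 3 ≡ 3 (mod 7).
    Then x = 4 + 5·3 = 19, valid modulo lcm(5, 7) = 35: x ≡ 19 (mod 35).
  Combine with x ≡ 3 (mod 4): since gcd(35, 4) = 1, we get a unique residue mod 140.
    Write x = 19 + 35·t and substitute into x ≡ 3 (mod 4): 35·t ≡ 3 − 19 = -16 (mod 4).
    Reduce coefficients mod 4: 3·t ≡ 0 (mod 4).
    The inverse of 3 mod 4 is 3 (since 3·3 = 9 = 2·4 + 1), so t ≡ 3·0 = 0 ≡ 0 (mod 4).
    Then x = 19 + 35·0 = 19, valid modulo lcm(35, 4) = 140: x ≡ 19 (mod 140).
Verify: 19 mod 5 = 4 ✓, 19 mod 7 = 5 ✓, 19 mod 4 = 3 ✓.

x ≡ 19 (mod 140).


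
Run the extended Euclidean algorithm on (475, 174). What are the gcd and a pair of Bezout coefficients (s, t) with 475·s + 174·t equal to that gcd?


Euclidean algorithm on (475, 174) — divide until remainder is 0:
  475 = 2 · 174 + 127
  174 = 1 · 127 + 47
  127 = 2 · 47 + 33
  47 = 1 · 33 + 14
  33 = 2 · 14 + 5
  14 = 2 · 5 + 4
  5 = 1 · 4 + 1
  4 = 4 · 1 + 0
gcd(475, 174) = 1.
Track Bezout coefficients alongside the remainders: start with r₀ = 475 = a·1 + b·0 (s = 1, t = 0) and r₁ = 174 = a·0 + b·1 (s = 0, t = 1); each new remainder r_{k+1} = r_{k-1} − q_k·r_k inherits s_{k+1} = s_{k-1} − q_k·s_k, t_{k+1} = t_{k-1} − q_k·t_k, so r_k = a·s_k + b·t_k at every step:
  q = 2: r = 127, s = 1 − 2·0 = 1, t = 0 − 2·1 = -2  (check: 475·1 + 174·(-2) = 127)
  q = 1: r = 47, s = 0 − 1·1 = -1, t = 1 − 1·(-2) = 3  (check: 475·(-1) + 174·3 = 47)
  q = 2: r = 33, s = 1 − 2·(-1) = 3, t = -2 − 2·3 = -8  (check: 475·3 + 174·(-8) = 33)
  q = 1: r = 14, s = -1 − 1·3 = -4, t = 3 − 1·(-8) = 11  (check: 475·(-4) + 174·11 = 14)
  q = 2: r = 5, s = 3 − 2·(-4) = 11, t = -8 − 2·11 = -30  (check: 475·11 + 174·(-30) = 5)
  q = 2: r = 4, s = -4 − 2·11 = -26, t = 11 − 2·(-30) = 71  (check: 475·(-26) + 174·71 = 4)
  q = 1: r = 1, s = 11 − 1·(-26) = 37, t = -30 − 1·71 = -101  (check: 475·37 + 174·(-101) = 1)
The row with r = 1 (the gcd) gives the Bezout coefficients s = 37, t = -101.
Result: 475 · (37) + 174 · (-101) = 1.

gcd(475, 174) = 1; s = 37, t = -101 (check: 475·37 + 174·(-101) = 1).


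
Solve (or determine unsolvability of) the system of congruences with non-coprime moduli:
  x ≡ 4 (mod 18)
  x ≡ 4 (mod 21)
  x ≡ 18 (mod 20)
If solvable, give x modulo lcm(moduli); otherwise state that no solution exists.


Moduli 18, 21, 20 are not pairwise coprime, so CRT works modulo lcm(m_i) when all pairwise compatibility conditions hold.
Pairwise compatibility: gcd(m_i, m_j) must divide a_i - a_j for every pair.
Merge one congruence at a time:
  Start: x ≡ 4 (mod 18).
  Combine with x ≡ 4 (mod 21): gcd(18, 21) = 3; 4 - 4 = 0, which IS divisible by 3, so compatible.
    Write x = 4 + 18·t and substitute into x ≡ 4 (mod 21): 18·t ≡ 4 − 4 = 0 (mod 21).
    Divide the congruence (and modulus) by g = 3: 6·t ≡ 0 (mod 7).
    The inverse of 6 mod 7 is 6 (since 6·6 = 36 = 5·7 + 1), so t ≡ 6·0 = 0 ≡ 0 (mod 7).
    Then x = 4 + 18·0 = 4, valid modulo lcm(18, 21) = 126: x ≡ 4 (mod 126).
  Combine with x ≡ 18 (mod 20): gcd(126, 20) = 2; 18 - 4 = 14, which IS divisible by 2, so compatible.
    Write x = 4 + 126·t and substitute into x ≡ 18 (mod 20): 126·t ≡ 18 − 4 = 14 (mod 20).
    Divide the congruence (and modulus) by g = 2: 63·t ≡ 7 (mod 10).
    Reduce coefficients mod 10: 3·t ≡ 7 (mod 10).
    The inverse of 3 mod 10 is 7 (since 3·7 = 21 = 2·10 + 1), so t ≡ 7·7 = 49 ≡ 9 (mod 10).
    Then x = 4 + 126·9 = 1138, valid modulo lcm(126, 20) = 1260: x ≡ 1138 (mod 1260).
Verify: 1138 mod 18 = 4, 1138 mod 21 = 4, 1138 mod 20 = 18.

x ≡ 1138 (mod 1260).


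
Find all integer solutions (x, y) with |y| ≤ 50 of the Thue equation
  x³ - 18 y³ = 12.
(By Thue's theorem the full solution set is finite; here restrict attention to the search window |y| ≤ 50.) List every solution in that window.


The equation is x³ - 18y³ = 12. For fixed y, x³ = 18·y³ + 12, so a solution requires the RHS to be a perfect cube.
Strategy: iterate y from -50 to 50, compute RHS = 18·y³ + 12, and check whether it is a (positive or negative) perfect cube.
Check small values of y:
  y = 0: RHS = 12 is not a perfect cube.
  y = 1: RHS = 30 is not a perfect cube.
  y = -1: RHS = -6 is not a perfect cube.
  y = 2: RHS = 156 is not a perfect cube.
  y = -2: RHS = -132 is not a perfect cube.
  y = 3: RHS = 498 is not a perfect cube.
  y = -3: RHS = -474 is not a perfect cube.
Continuing the search up to |y| = 50 finds no solutions either.
No (x, y) in the scanned range satisfies the equation.

No integer solutions with |y| ≤ 50.


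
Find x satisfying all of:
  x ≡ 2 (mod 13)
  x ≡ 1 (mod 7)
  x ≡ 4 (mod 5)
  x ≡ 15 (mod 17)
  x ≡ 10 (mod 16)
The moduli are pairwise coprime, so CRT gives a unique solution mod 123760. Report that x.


Product of moduli M = 13 · 7 · 5 · 17 · 16 = 123760.
Merge one congruence at a time:
  Start: x ≡ 2 (mod 13).
  Combine with x ≡ 1 (mod 7); new modulus lcm = 91.
    Write x = 2 + 13·t and substitute into x ≡ 1 (mod 7): 13·t ≡ 1 − 2 = -1 (mod 7).
    Reduce coefficients mod 7: 6·t ≡ 6 (mod 7).
    The inverse of 6 mod 7 is 6 (since 6·6 = 36 = 5·7 + 1), so t ≡ 6·6 = 36 ≡ 1 (mod 7).
    Then x = 2 + 13·1 = 15, valid modulo lcm(13, 7) = 91: x ≡ 15 (mod 91).
  Combine with x ≡ 4 (mod 5); new modulus lcm = 455.
    Write x = 15 + 91·t and substitute into x ≡ 4 (mod 5): 91·t ≡ 4 − 15 = -11 (mod 5).
    Reduce coefficients mod 5: 1·t ≡ 4 (mod 5).
    So t ≡ 4 (mod 5).
    Then x = 15 + 91·4 = 379, valid modulo lcm(91, 5) = 455: x ≡ 379 (mod 455).
  Combine with x ≡ 15 (mod 17); new modulus lcm = 7735.
    Write x = 379 + 455·t and substitute into x ≡ 15 (mod 17): 455·t ≡ 15 − 379 = -364 (mod 17).
    Reduce coefficients mod 17: 13·t ≡ 10 (mod 17).
    The inverse of 13 mod 17 is 4 (since 13·4 = 52 = 3·17 + 1), so t ≡ 4·10 = 40 ≡ 6 (mod 17).
    Then x = 379 + 455·6 = 3109, valid modulo lcm(455, 17) = 7735: x ≡ 3109 (mod 7735).
  Combine with x ≡ 10 (mod 16); new modulus lcm = 123760.
    Write x = 3109 + 7735·t and substitute into x ≡ 10 (mod 16): 7735·t ≡ 10 − 3109 = -3099 (mod 16).
    Reduce coefficients mod 16: 7·t ≡ 5 (mod 16).
    The inverse of 7 mod 16 is 7 (since 7·7 = 49 = 3·16 + 1), so t ≡ 7·5 = 35 ≡ 3 (mod 16).
    Then x = 3109 + 7735·3 = 26314, valid modulo lcm(7735, 16) = 123760: x ≡ 26314 (mod 123760).
Verify against each original: 26314 mod 13 = 2, 26314 mod 7 = 1, 26314 mod 5 = 4, 26314 mod 17 = 15, 26314 mod 16 = 10.

x ≡ 26314 (mod 123760).


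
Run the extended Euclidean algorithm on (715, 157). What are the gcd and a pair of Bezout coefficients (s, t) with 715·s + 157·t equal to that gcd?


Euclidean algorithm on (715, 157) — divide until remainder is 0:
  715 = 4 · 157 + 87
  157 = 1 · 87 + 70
  87 = 1 · 70 + 17
  70 = 4 · 17 + 2
  17 = 8 · 2 + 1
  2 = 2 · 1 + 0
gcd(715, 157) = 1.
Track Bezout coefficients alongside the remainders: start with r₀ = 715 = a·1 + b·0 (s = 1, t = 0) and r₁ = 157 = a·0 + b·1 (s = 0, t = 1); each new remainder r_{k+1} = r_{k-1} − q_k·r_k inherits s_{k+1} = s_{k-1} − q_k·s_k, t_{k+1} = t_{k-1} − q_k·t_k, so r_k = a·s_k + b·t_k at every step:
  q = 4: r = 87, s = 1 − 4·0 = 1, t = 0 − 4·1 = -4  (check: 715·1 + 157·(-4) = 87)
  q = 1: r = 70, s = 0 − 1·1 = -1, t = 1 − 1·(-4) = 5  (check: 715·(-1) + 157·5 = 70)
  q = 1: r = 17, s = 1 − 1·(-1) = 2, t = -4 − 1·5 = -9  (check: 715·2 + 157·(-9) = 17)
  q = 4: r = 2, s = -1 − 4·2 = -9, t = 5 − 4·(-9) = 41  (check: 715·(-9) + 157·41 = 2)
  q = 8: r = 1, s = 2 − 8·(-9) = 74, t = -9 − 8·41 = -337  (check: 715·74 + 157·(-337) = 1)
The row with r = 1 (the gcd) gives the Bezout coefficients s = 74, t = -337.
Result: 715 · (74) + 157 · (-337) = 1.

gcd(715, 157) = 1; s = 74, t = -337 (check: 715·74 + 157·(-337) = 1).


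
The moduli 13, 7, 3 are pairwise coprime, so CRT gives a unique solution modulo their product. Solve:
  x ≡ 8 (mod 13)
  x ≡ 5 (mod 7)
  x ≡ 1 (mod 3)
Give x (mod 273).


Moduli 13, 7, 3 are pairwise coprime; by CRT there is a unique solution modulo M = 13 · 7 · 3 = 273.
Solve pairwise, accumulating the modulus:
  Start with x ≡ 8 (mod 13).
  Combine with x ≡ 5 (mod 7): since gcd(13, 7) = 1, we get a unique residue mod 91.
    Write x = 8 + 13·t and substitute into x ≡ 5 (mod 7): 13·t ≡ 5 − 8 = -3 (mod 7).
    Reduce coefficients mod 7: 6·t ≡ 4 (mod 7).
    The inverse of 6 mod 7 is 6 (since 6·6 = 36 = 5·7 + 1), so t ≡ 6·4 = 24 ≡ 3 (mod 7).
    Then x = 8 + 13·3 = 47, valid modulo lcm(13, 7) = 91: x ≡ 47 (mod 91).
  Combine with x ≡ 1 (mod 3): since gcd(91, 3) = 1, we get a unique residue mod 273.
    Write x = 47 + 91·t and substitute into x ≡ 1 (mod 3): 91·t ≡ 1 − 47 = -46 (mod 3).
    Reduce coefficients mod 3: 1·t ≡ 2 (mod 3).
    So t ≡ 2 (mod 3).
    Then x = 47 + 91·2 = 229, valid modulo lcm(91, 3) = 273: x ≡ 229 (mod 273).
Verify: 229 mod 13 = 8 ✓, 229 mod 7 = 5 ✓, 229 mod 3 = 1 ✓.

x ≡ 229 (mod 273).


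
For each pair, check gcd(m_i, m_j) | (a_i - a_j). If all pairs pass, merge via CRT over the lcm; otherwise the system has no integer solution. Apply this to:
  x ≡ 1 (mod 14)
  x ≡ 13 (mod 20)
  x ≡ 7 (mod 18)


Moduli 14, 20, 18 are not pairwise coprime, so CRT works modulo lcm(m_i) when all pairwise compatibility conditions hold.
Pairwise compatibility: gcd(m_i, m_j) must divide a_i - a_j for every pair.
Merge one congruence at a time:
  Start: x ≡ 1 (mod 14).
  Combine with x ≡ 13 (mod 20): gcd(14, 20) = 2; 13 - 1 = 12, which IS divisible by 2, so compatible.
    Write x = 1 + 14·t and substitute into x ≡ 13 (mod 20): 14·t ≡ 13 − 1 = 12 (mod 20).
    Divide the congruence (and modulus) by g = 2: 7·t ≡ 6 (mod 10).
    The inverse of 7 mod 10 is 3 (since 7·3 = 21 = 2·10 + 1), so t ≡ 3·6 = 18 ≡ 8 (mod 10).
    Then x = 1 + 14·8 = 113, valid modulo lcm(14, 20) = 140: x ≡ 113 (mod 140).
  Combine with x ≡ 7 (mod 18): gcd(140, 18) = 2; 7 - 113 = -106, which IS divisible by 2, so compatible.
    Write x = 113 + 140·t and substitute into x ≡ 7 (mod 18): 140·t ≡ 7 − 113 = -106 (mod 18).
    Divide the congruence (and modulus) by g = 2: 70·t ≡ -53 (mod 9).
    Reduce coefficients mod 9: 7·t ≡ 1 (mod 9).
    The inverse of 7 mod 9 is 4 (since 7·4 = 28 = 3·9 + 1), so t ≡ 4·1 = 4 ≡ 4 (mod 9).
    Then x = 113 + 140·4 = 673, valid modulo lcm(140, 18) = 1260: x ≡ 673 (mod 1260).
Verify: 673 mod 14 = 1, 673 mod 20 = 13, 673 mod 18 = 7.

x ≡ 673 (mod 1260).


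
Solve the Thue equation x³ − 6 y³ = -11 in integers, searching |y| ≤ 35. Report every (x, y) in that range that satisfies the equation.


The equation is x³ - 6y³ = -11. For fixed y, x³ = 6·y³ − 11, so a solution requires the RHS to be a perfect cube.
Strategy: iterate y from -35 to 35, compute RHS = 6·y³ − 11, and check whether it is a (positive or negative) perfect cube.
Check small values of y:
  y = 0: RHS = -11 is not a perfect cube.
  y = 1: RHS = -5 is not a perfect cube.
  y = -1: RHS = -17 is not a perfect cube.
  y = 2: RHS = 37 is not a perfect cube.
  y = -2: RHS = -59 is not a perfect cube.
  y = 3: RHS = 151 is not a perfect cube.
  y = -3: RHS = -173 is not a perfect cube.
Continuing the search up to |y| = 35 finds no solutions either.
No (x, y) in the scanned range satisfies the equation.

No integer solutions with |y| ≤ 35.


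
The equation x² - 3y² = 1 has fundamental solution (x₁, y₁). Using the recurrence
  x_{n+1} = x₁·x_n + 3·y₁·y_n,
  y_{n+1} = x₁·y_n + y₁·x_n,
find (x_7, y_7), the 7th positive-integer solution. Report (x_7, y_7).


Step 1: Find the fundamental solution (x₁, y₁) of x² - 3y² = 1.
  Expand √3 as a continued fraction. a₀ = ⌊√3⌋ = 1; iterate m_{k+1} = d_k·a_k − m_k, d_{k+1} = (3 − m_{k+1}²)/d_k, a_{k+1} = ⌊(a₀ + m_{k+1})/d_{k+1}⌋ (starting m₀ = 0, d₀ = 1), with convergents p_k = a_k·p_{k-1} + p_{k-2}, q_k = a_k·q_{k-1} + q_{k-2} (p₋₁ = 1, q₋₁ = 0):
  k = 0: a₀ = 1; p₀/q₀ = 1/1; p₀² − 3·q₀² = 1 − 3 = -2.
  k = 1: m = 1, d = 2, a = ⌊(1 + 1)/2⌋ = 1; p/q = (1·1 + 1)/(1·1 + 0) = 2/1; p² − 3·q² = 4 − 3 = 1.
  The first convergent with p² − 3·q² = 1 gives the fundamental solution (x₁, y₁) = (2, 1).
Step 2: Apply the recurrence (x_{n+1}, y_{n+1}) = (x₁x_n + 3y₁y_n, x₁y_n + y₁x_n) repeatedly.
  From (x_1, y_1) = (2, 1): x_2 = 2·2 + 3·1·1 = 7; y_2 = 2·1 + 1·2 = 4.
  From (x_2, y_2) = (7, 4): x_3 = 2·7 + 3·1·4 = 26; y_3 = 2·4 + 1·7 = 15.
  From (x_3, y_3) = (26, 15): x_4 = 2·26 + 3·1·15 = 97; y_4 = 2·15 + 1·26 = 56.
  From (x_4, y_4) = (97, 56): x_5 = 2·97 + 3·1·56 = 362; y_5 = 2·56 + 1·97 = 209.
  From (x_5, y_5) = (362, 209): x_6 = 2·362 + 3·1·209 = 1351; y_6 = 2·209 + 1·362 = 780.
  From (x_6, y_6) = (1351, 780): x_7 = 2·1351 + 3·1·780 = 5042; y_7 = 2·780 + 1·1351 = 2911.
Step 3: Verify x_7² - 3·y_7² = 25421764 - 25421763 = 1 (should be 1). ✓

(x_1, y_1) = (2, 1); (x_7, y_7) = (5042, 2911).


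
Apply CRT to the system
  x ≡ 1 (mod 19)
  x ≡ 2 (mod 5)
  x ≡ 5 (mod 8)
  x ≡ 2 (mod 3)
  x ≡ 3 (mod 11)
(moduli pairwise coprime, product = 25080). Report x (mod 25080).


Product of moduli M = 19 · 5 · 8 · 3 · 11 = 25080.
Merge one congruence at a time:
  Start: x ≡ 1 (mod 19).
  Combine with x ≡ 2 (mod 5); new modulus lcm = 95.
    Write x = 1 + 19·t and substitute into x ≡ 2 (mod 5): 19·t ≡ 2 − 1 = 1 (mod 5).
    Reduce coefficients mod 5: 4·t ≡ 1 (mod 5).
    The inverse of 4 mod 5 is 4 (since 4·4 = 16 = 3·5 + 1), so t ≡ 4·1 = 4 ≡ 4 (mod 5).
    Then x = 1 + 19·4 = 77, valid modulo lcm(19, 5) = 95: x ≡ 77 (mod 95).
  Combine with x ≡ 5 (mod 8); new modulus lcm = 760.
    Write x = 77 + 95·t and substitute into x ≡ 5 (mod 8): 95·t ≡ 5 − 77 = -72 (mod 8).
    Reduce coefficients mod 8: 7·t ≡ 0 (mod 8).
    The inverse of 7 mod 8 is 7 (since 7·7 = 49 = 6·8 + 1), so t ≡ 7·0 = 0 ≡ 0 (mod 8).
    Then x = 77 + 95·0 = 77, valid modulo lcm(95, 8) = 760: x ≡ 77 (mod 760).
  Combine with x ≡ 2 (mod 3); new modulus lcm = 2280.
    Write x = 77 + 760·t and substitute into x ≡ 2 (mod 3): 760·t ≡ 2 − 77 = -75 (mod 3).
    Reduce coefficients mod 3: 1·t ≡ 0 (mod 3).
    So t ≡ 0 (mod 3).
    Then x = 77 + 760·0 = 77, valid modulo lcm(760, 3) = 2280: x ≡ 77 (mod 2280).
  Combine with x ≡ 3 (mod 11); new modulus lcm = 25080.
    Write x = 77 + 2280·t and substitute into x ≡ 3 (mod 11): 2280·t ≡ 3 − 77 = -74 (mod 11).
    Reduce coefficients mod 11: 3·t ≡ 3 (mod 11).
    The inverse of 3 mod 11 is 4 (since 3·4 = 12 = 1·11 + 1), so t ≡ 4·3 = 12 ≡ 1 (mod 11).
    Then x = 77 + 2280·1 = 2357, valid modulo lcm(2280, 11) = 25080: x ≡ 2357 (mod 25080).
Verify against each original: 2357 mod 19 = 1, 2357 mod 5 = 2, 2357 mod 8 = 5, 2357 mod 3 = 2, 2357 mod 11 = 3.

x ≡ 2357 (mod 25080).


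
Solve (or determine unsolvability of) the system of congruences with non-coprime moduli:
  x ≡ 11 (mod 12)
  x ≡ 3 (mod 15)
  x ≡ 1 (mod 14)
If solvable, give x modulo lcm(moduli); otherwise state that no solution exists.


Moduli 12, 15, 14 are not pairwise coprime, so CRT works modulo lcm(m_i) when all pairwise compatibility conditions hold.
Pairwise compatibility: gcd(m_i, m_j) must divide a_i - a_j for every pair.
Merge one congruence at a time:
  Start: x ≡ 11 (mod 12).
  Combine with x ≡ 3 (mod 15): gcd(12, 15) = 3, and 3 - 11 = -8 is NOT divisible by 3.
    ⇒ system is inconsistent (no integer solution).

No solution (the system is inconsistent).


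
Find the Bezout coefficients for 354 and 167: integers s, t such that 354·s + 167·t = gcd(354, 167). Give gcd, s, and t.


Euclidean algorithm on (354, 167) — divide until remainder is 0:
  354 = 2 · 167 + 20
  167 = 8 · 20 + 7
  20 = 2 · 7 + 6
  7 = 1 · 6 + 1
  6 = 6 · 1 + 0
gcd(354, 167) = 1.
Track Bezout coefficients alongside the remainders: start with r₀ = 354 = a·1 + b·0 (s = 1, t = 0) and r₁ = 167 = a·0 + b·1 (s = 0, t = 1); each new remainder r_{k+1} = r_{k-1} − q_k·r_k inherits s_{k+1} = s_{k-1} − q_k·s_k, t_{k+1} = t_{k-1} − q_k·t_k, so r_k = a·s_k + b·t_k at every step:
  q = 2: r = 20, s = 1 − 2·0 = 1, t = 0 − 2·1 = -2  (check: 354·1 + 167·(-2) = 20)
  q = 8: r = 7, s = 0 − 8·1 = -8, t = 1 − 8·(-2) = 17  (check: 354·(-8) + 167·17 = 7)
  q = 2: r = 6, s = 1 − 2·(-8) = 17, t = -2 − 2·17 = -36  (check: 354·17 + 167·(-36) = 6)
  q = 1: r = 1, s = -8 − 1·17 = -25, t = 17 − 1·(-36) = 53  (check: 354·(-25) + 167·53 = 1)
The row with r = 1 (the gcd) gives the Bezout coefficients s = -25, t = 53.
Result: 354 · (-25) + 167 · (53) = 1.

gcd(354, 167) = 1; s = -25, t = 53 (check: 354·(-25) + 167·53 = 1).


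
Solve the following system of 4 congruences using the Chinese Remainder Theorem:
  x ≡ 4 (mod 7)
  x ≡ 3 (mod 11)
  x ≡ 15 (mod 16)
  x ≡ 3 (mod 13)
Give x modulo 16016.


Product of moduli M = 7 · 11 · 16 · 13 = 16016.
Merge one congruence at a time:
  Start: x ≡ 4 (mod 7).
  Combine with x ≡ 3 (mod 11); new modulus lcm = 77.
    Write x = 4 + 7·t and substitute into x ≡ 3 (mod 11): 7·t ≡ 3 − 4 = -1 (mod 11).
    Reduce coefficients mod 11: 7·t ≡ 10 (mod 11).
    The inverse of 7 mod 11 is 8 (since 7·8 = 56 = 5·11 + 1), so t ≡ 8·10 = 80 ≡ 3 (mod 11).
    Then x = 4 + 7·3 = 25, valid modulo lcm(7, 11) = 77: x ≡ 25 (mod 77).
  Combine with x ≡ 15 (mod 16); new modulus lcm = 1232.
    Write x = 25 + 77·t and substitute into x ≡ 15 (mod 16): 77·t ≡ 15 − 25 = -10 (mod 16).
    Reduce coefficients mod 16: 13·t ≡ 6 (mod 16).
    The inverse of 13 mod 16 is 5 (since 13·5 = 65 = 4·16 + 1), so t ≡ 5·6 = 30 ≡ 14 (mod 16).
    Then x = 25 + 77·14 = 1103, valid modulo lcm(77, 16) = 1232: x ≡ 1103 (mod 1232).
  Combine with x ≡ 3 (mod 13); new modulus lcm = 16016.
    Write x = 1103 + 1232·t and substitute into x ≡ 3 (mod 13): 1232·t ≡ 3 − 1103 = -1100 (mod 13).
    Reduce coefficients mod 13: 10·t ≡ 5 (mod 13).
    The inverse of 10 mod 13 is 4 (since 10·4 = 40 = 3·13 + 1), so t ≡ 4·5 = 20 ≡ 7 (mod 13).
    Then x = 1103 + 1232·7 = 9727, valid modulo lcm(1232, 13) = 16016: x ≡ 9727 (mod 16016).
Verify against each original: 9727 mod 7 = 4, 9727 mod 11 = 3, 9727 mod 16 = 15, 9727 mod 13 = 3.

x ≡ 9727 (mod 16016).


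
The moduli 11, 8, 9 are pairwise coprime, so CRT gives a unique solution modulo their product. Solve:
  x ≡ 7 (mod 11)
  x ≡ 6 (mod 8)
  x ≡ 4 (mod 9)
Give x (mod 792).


Moduli 11, 8, 9 are pairwise coprime; by CRT there is a unique solution modulo M = 11 · 8 · 9 = 792.
Solve pairwise, accumulating the modulus:
  Start with x ≡ 7 (mod 11).
  Combine with x ≡ 6 (mod 8): since gcd(11, 8) = 1, we get a unique residue mod 88.
    Write x = 7 + 11·t and substitute into x ≡ 6 (mod 8): 11·t ≡ 6 − 7 = -1 (mod 8).
    Reduce coefficients mod 8: 3·t ≡ 7 (mod 8).
    The inverse of 3 mod 8 is 3 (since 3·3 = 9 = 1·8 + 1), so t ≡ 3·7 = 21 ≡ 5 (mod 8).
    Then x = 7 + 11·5 = 62, valid modulo lcm(11, 8) = 88: x ≡ 62 (mod 88).
  Combine with x ≡ 4 (mod 9): since gcd(88, 9) = 1, we get a unique residue mod 792.
    Write x = 62 + 88·t and substitute into x ≡ 4 (mod 9): 88·t ≡ 4 − 62 = -58 (mod 9).
    Reduce coefficients mod 9: 7·t ≡ 5 (mod 9).
    The inverse of 7 mod 9 is 4 (since 7·4 = 28 = 3·9 + 1), so t ≡ 4·5 = 20 ≡ 2 (mod 9).
    Then x = 62 + 88·2 = 238, valid modulo lcm(88, 9) = 792: x ≡ 238 (mod 792).
Verify: 238 mod 11 = 7 ✓, 238 mod 8 = 6 ✓, 238 mod 9 = 4 ✓.

x ≡ 238 (mod 792).


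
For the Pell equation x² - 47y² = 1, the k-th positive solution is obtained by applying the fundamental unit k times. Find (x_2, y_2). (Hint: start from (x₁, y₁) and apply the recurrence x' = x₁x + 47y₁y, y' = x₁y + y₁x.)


Step 1: Find the fundamental solution (x₁, y₁) of x² - 47y² = 1.
  Expand √47 as a continued fraction. a₀ = ⌊√47⌋ = 6; iterate m_{k+1} = d_k·a_k − m_k, d_{k+1} = (47 − m_{k+1}²)/d_k, a_{k+1} = ⌊(a₀ + m_{k+1})/d_{k+1}⌋ (starting m₀ = 0, d₀ = 1), with convergents p_k = a_k·p_{k-1} + p_{k-2}, q_k = a_k·q_{k-1} + q_{k-2} (p₋₁ = 1, q₋₁ = 0):
  k = 0: a₀ = 6; p₀/q₀ = 6/1; p₀² − 47·q₀² = 36 − 47 = -11.
  k = 1: m = 6, d = 11, a = ⌊(6 + 6)/11⌋ = 1; p/q = (1·6 + 1)/(1·1 + 0) = 7/1; p² − 47·q² = 49 − 47 = 2.
  k = 2: m = 5, d = 2, a = ⌊(6 + 5)/2⌋ = 5; p/q = (5·7 + 6)/(5·1 + 1) = 41/6; p² − 47·q² = 1681 − 1692 = -11.
  k = 3: m = 5, d = 11, a = ⌊(6 + 5)/11⌋ = 1; p/q = (1·41 + 7)/(1·6 + 1) = 48/7; p² − 47·q² = 2304 − 2303 = 1.
  The first convergent with p² − 47·q² = 1 gives the fundamental solution (x₁, y₁) = (48, 7).
Step 2: Apply the recurrence (x_{n+1}, y_{n+1}) = (x₁x_n + 47y₁y_n, x₁y_n + y₁x_n) repeatedly.
  From (x_1, y_1) = (48, 7): x_2 = 48·48 + 47·7·7 = 4607; y_2 = 48·7 + 7·48 = 672.
Step 3: Verify x_2² - 47·y_2² = 21224449 - 21224448 = 1 (should be 1). ✓

(x_1, y_1) = (48, 7); (x_2, y_2) = (4607, 672).


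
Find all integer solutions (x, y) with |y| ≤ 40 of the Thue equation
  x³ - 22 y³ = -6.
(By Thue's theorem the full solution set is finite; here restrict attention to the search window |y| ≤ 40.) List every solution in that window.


The equation is x³ - 22y³ = -6. For fixed y, x³ = 22·y³ − 6, so a solution requires the RHS to be a perfect cube.
Strategy: iterate y from -40 to 40, compute RHS = 22·y³ − 6, and check whether it is a (positive or negative) perfect cube.
Check small values of y:
  y = 0: RHS = -6 is not a perfect cube.
  y = 1: RHS = 16 is not a perfect cube.
  y = -1: RHS = -28 is not a perfect cube.
  y = 2: RHS = 170 is not a perfect cube.
  y = -2: RHS = -182 is not a perfect cube.
  y = 3: RHS = 588 is not a perfect cube.
  y = -3: RHS = -600 is not a perfect cube.
Continuing, at y = 5: RHS = 2744 = (14)³ ⇒ x = 14 works.
Searching the remaining y in |y| ≤ 40 finds no further solutions.
Collected solutions: (14, 5).

Solutions (with |y| ≤ 40): (14, 5).


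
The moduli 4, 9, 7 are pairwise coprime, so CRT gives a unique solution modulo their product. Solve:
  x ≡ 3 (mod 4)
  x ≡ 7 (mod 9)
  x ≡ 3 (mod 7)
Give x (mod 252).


Moduli 4, 9, 7 are pairwise coprime; by CRT there is a unique solution modulo M = 4 · 9 · 7 = 252.
Solve pairwise, accumulating the modulus:
  Start with x ≡ 3 (mod 4).
  Combine with x ≡ 7 (mod 9): since gcd(4, 9) = 1, we get a unique residue mod 36.
    Write x = 3 + 4·t and substitute into x ≡ 7 (mod 9): 4·t ≡ 7 − 3 = 4 (mod 9).
    The inverse of 4 mod 9 is 7 (since 4·7 = 28 = 3·9 + 1), so t ≡ 7·4 = 28 ≡ 1 (mod 9).
    Then x = 3 + 4·1 = 7, valid modulo lcm(4, 9) = 36: x ≡ 7 (mod 36).
  Combine with x ≡ 3 (mod 7): since gcd(36, 7) = 1, we get a unique residue mod 252.
    Write x = 7 + 36·t and substitute into x ≡ 3 (mod 7): 36·t ≡ 3 − 7 = -4 (mod 7).
    Reduce coefficients mod 7: 1·t ≡ 3 (mod 7).
    So t ≡ 3 (mod 7).
    Then x = 7 + 36·3 = 115, valid modulo lcm(36, 7) = 252: x ≡ 115 (mod 252).
Verify: 115 mod 4 = 3 ✓, 115 mod 9 = 7 ✓, 115 mod 7 = 3 ✓.

x ≡ 115 (mod 252).


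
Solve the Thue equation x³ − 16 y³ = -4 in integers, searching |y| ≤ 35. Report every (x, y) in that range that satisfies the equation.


The equation is x³ - 16y³ = -4. For fixed y, x³ = 16·y³ − 4, so a solution requires the RHS to be a perfect cube.
Strategy: iterate y from -35 to 35, compute RHS = 16·y³ − 4, and check whether it is a (positive or negative) perfect cube.
Check small values of y:
  y = 0: RHS = -4 is not a perfect cube.
  y = 1: RHS = 12 is not a perfect cube.
  y = -1: RHS = -20 is not a perfect cube.
  y = 2: RHS = 124 is not a perfect cube.
  y = -2: RHS = -132 is not a perfect cube.
  y = 3: RHS = 428 is not a perfect cube.
  y = -3: RHS = -436 is not a perfect cube.
Continuing the search up to |y| = 35 finds no solutions either.
No (x, y) in the scanned range satisfies the equation.

No integer solutions with |y| ≤ 35.


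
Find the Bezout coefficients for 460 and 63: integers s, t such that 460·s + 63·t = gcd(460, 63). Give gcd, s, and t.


Euclidean algorithm on (460, 63) — divide until remainder is 0:
  460 = 7 · 63 + 19
  63 = 3 · 19 + 6
  19 = 3 · 6 + 1
  6 = 6 · 1 + 0
gcd(460, 63) = 1.
Track Bezout coefficients alongside the remainders: start with r₀ = 460 = a·1 + b·0 (s = 1, t = 0) and r₁ = 63 = a·0 + b·1 (s = 0, t = 1); each new remainder r_{k+1} = r_{k-1} − q_k·r_k inherits s_{k+1} = s_{k-1} − q_k·s_k, t_{k+1} = t_{k-1} − q_k·t_k, so r_k = a·s_k + b·t_k at every step:
  q = 7: r = 19, s = 1 − 7·0 = 1, t = 0 − 7·1 = -7  (check: 460·1 + 63·(-7) = 19)
  q = 3: r = 6, s = 0 − 3·1 = -3, t = 1 − 3·(-7) = 22  (check: 460·(-3) + 63·22 = 6)
  q = 3: r = 1, s = 1 − 3·(-3) = 10, t = -7 − 3·22 = -73  (check: 460·10 + 63·(-73) = 1)
The row with r = 1 (the gcd) gives the Bezout coefficients s = 10, t = -73.
Result: 460 · (10) + 63 · (-73) = 1.

gcd(460, 63) = 1; s = 10, t = -73 (check: 460·10 + 63·(-73) = 1).


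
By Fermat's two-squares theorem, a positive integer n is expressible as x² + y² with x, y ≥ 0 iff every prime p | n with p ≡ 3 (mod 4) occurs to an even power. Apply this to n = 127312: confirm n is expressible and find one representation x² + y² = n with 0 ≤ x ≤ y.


Step 1: Factor n = 127312 = 2^4 · 73 · 109.
Step 2: Check the mod-4 condition on each prime factor: 2 = 2 (special); 73 ≡ 1 (mod 4), exponent 1; 109 ≡ 1 (mod 4), exponent 1.
All primes ≡ 3 (mod 4) appear to even exponent (or don't appear), so by the two-squares theorem n IS expressible as a sum of two squares.
Step 3: Build a representation. Group n = k² · m with k = 4 and m = 73 · 109 = 7957 (a product of primes ≡ 1 (mod 4)); a representation of m scales to one of n via (k·x)² + (k·y)² = k²(x² + y²). Each prime p ≡ 1 (mod 4) is itself a sum of two squares; find a² by testing p − a² for a perfect square:
  73: 73 − 1² = 72, 73 − 2² = 69, 73 − 3² = 64 = 8² ⇒ 73 = 3² + 8².
  109: 109 − 1² = 108, 109 − 2² = 105, 109 − 3² = 100 = 10² ⇒ 109 = 3² + 10².
  Combine using the Brahmagupta–Fibonacci identity (a² + b²)(c² + d²) = (ac − bd)² + (ad + bc)² = (ac + bd)² + (ad − bc)²:
  73 · 109 = 7957: from (3² + 8²)(3² + 10²), take (3·3 − 8·10, 3·10 + 8·3) = (9 − 80, 30 + 24) = (-71, 54); dropping signs (only squares matter) gives (71, 54); check 71² + 54² = 5041 + 2916 = 7957 ✓.
  Scale by k = 4: (4·71, 4·54) = (284, 216).
Step 4: Order so x ≤ y and verify: 216² + 284² = 46656 + 80656 = 127312 = n. ✓

n = 127312 = 216² + 284² (one valid representation with x ≤ y).


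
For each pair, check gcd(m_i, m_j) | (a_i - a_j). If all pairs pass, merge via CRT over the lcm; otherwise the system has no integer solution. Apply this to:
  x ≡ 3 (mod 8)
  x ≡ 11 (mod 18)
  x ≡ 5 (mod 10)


Moduli 8, 18, 10 are not pairwise coprime, so CRT works modulo lcm(m_i) when all pairwise compatibility conditions hold.
Pairwise compatibility: gcd(m_i, m_j) must divide a_i - a_j for every pair.
Merge one congruence at a time:
  Start: x ≡ 3 (mod 8).
  Combine with x ≡ 11 (mod 18): gcd(8, 18) = 2; 11 - 3 = 8, which IS divisible by 2, so compatible.
    Write x = 3 + 8·t and substitute into x ≡ 11 (mod 18): 8·t ≡ 11 − 3 = 8 (mod 18).
    Divide the congruence (and modulus) by g = 2: 4·t ≡ 4 (mod 9).
    The inverse of 4 mod 9 is 7 (since 4·7 = 28 = 3·9 + 1), so t ≡ 7·4 = 28 ≡ 1 (mod 9).
    Then x = 3 + 8·1 = 11, valid modulo lcm(8, 18) = 72: x ≡ 11 (mod 72).
  Combine with x ≡ 5 (mod 10): gcd(72, 10) = 2; 5 - 11 = -6, which IS divisible by 2, so compatible.
    Write x = 11 + 72·t and substitute into x ≡ 5 (mod 10): 72·t ≡ 5 − 11 = -6 (mod 10).
    Divide the congruence (and modulus) by g = 2: 36·t ≡ -3 (mod 5).
    Reduce coefficients mod 5: 1·t ≡ 2 (mod 5).
    So t ≡ 2 (mod 5).
    Then x = 11 + 72·2 = 155, valid modulo lcm(72, 10) = 360: x ≡ 155 (mod 360).
Verify: 155 mod 8 = 3, 155 mod 18 = 11, 155 mod 10 = 5.

x ≡ 155 (mod 360).


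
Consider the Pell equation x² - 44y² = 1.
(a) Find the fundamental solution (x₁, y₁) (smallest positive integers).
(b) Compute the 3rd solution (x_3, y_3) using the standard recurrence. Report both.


Step 1: Find the fundamental solution (x₁, y₁) of x² - 44y² = 1.
  Expand √44 as a continued fraction. a₀ = ⌊√44⌋ = 6; iterate m_{k+1} = d_k·a_k − m_k, d_{k+1} = (44 − m_{k+1}²)/d_k, a_{k+1} = ⌊(a₀ + m_{k+1})/d_{k+1}⌋ (starting m₀ = 0, d₀ = 1), with convergents p_k = a_k·p_{k-1} + p_{k-2}, q_k = a_k·q_{k-1} + q_{k-2} (p₋₁ = 1, q₋₁ = 0):
  k = 0: a₀ = 6; p₀/q₀ = 6/1; p₀² − 44·q₀² = 36 − 44 = -8.
  k = 1: m = 6, d = 8, a = ⌊(6 + 6)/8⌋ = 1; p/q = (1·6 + 1)/(1·1 + 0) = 7/1; p² − 44·q² = 49 − 44 = 5.
  k = 2: m = 2, d = 5, a = ⌊(6 + 2)/5⌋ = 1; p/q = (1·7 + 6)/(1·1 + 1) = 13/2; p² − 44·q² = 169 − 176 = -7.
  k = 3: m = 3, d = 7, a = ⌊(6 + 3)/7⌋ = 1; p/q = (1·13 + 7)/(1·2 + 1) = 20/3; p² − 44·q² = 400 − 396 = 4.
  k = 4: m = 4, d = 4, a = ⌊(6 + 4)/4⌋ = 2; p/q = (2·20 + 13)/(2·3 + 2) = 53/8; p² − 44·q² = 2809 − 2816 = -7.
  k = 5: m = 4, d = 7, a = ⌊(6 + 4)/7⌋ = 1; p/q = (1·53 + 20)/(1·8 + 3) = 73/11; p² − 44·q² = 5329 − 5324 = 5.
  k = 6: m = 3, d = 5, a = ⌊(6 + 3)/5⌋ = 1; p/q = (1·73 + 53)/(1·11 + 8) = 126/19; p² − 44·q² = 15876 − 15884 = -8.
  k = 7: m = 2, d = 8, a = ⌊(6 + 2)/8⌋ = 1; p/q = (1·126 + 73)/(1·19 + 11) = 199/30; p² − 44·q² = 39601 − 39600 = 1.
  The first convergent with p² − 44·q² = 1 gives the fundamental solution (x₁, y₁) = (199, 30).
Step 2: Apply the recurrence (x_{n+1}, y_{n+1}) = (x₁x_n + 44y₁y_n, x₁y_n + y₁x_n) repeatedly.
  From (x_1, y_1) = (199, 30): x_2 = 199·199 + 44·30·30 = 79201; y_2 = 199·30 + 30·199 = 11940.
  From (x_2, y_2) = (79201, 11940): x_3 = 199·79201 + 44·30·11940 = 31521799; y_3 = 199·11940 + 30·79201 = 4752090.
Step 3: Verify x_3² - 44·y_3² = 993623812196401 - 993623812196400 = 1 (should be 1). ✓

(x_1, y_1) = (199, 30); (x_3, y_3) = (31521799, 4752090).
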